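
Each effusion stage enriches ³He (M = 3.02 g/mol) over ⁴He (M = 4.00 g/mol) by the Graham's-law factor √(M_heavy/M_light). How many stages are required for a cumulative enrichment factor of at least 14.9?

20

Single-stage factor α = √(4.00/3.02), so ln α = ½ ln(1.32450) = 0.1405.
Need α^N ≥ 14.9 ⇒ N ≥ ln(14.9) / ln α = 2.701 / 0.1405 = 19.22.
Minimum whole number of stages: N = 20.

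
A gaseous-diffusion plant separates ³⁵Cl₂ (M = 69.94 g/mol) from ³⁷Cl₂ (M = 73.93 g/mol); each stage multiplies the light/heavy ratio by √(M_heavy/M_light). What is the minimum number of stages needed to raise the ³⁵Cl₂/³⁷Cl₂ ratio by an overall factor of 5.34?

Per stage α = (73.93/69.94)^(1/2) = 1.05705^0.5, giving ln α = 0.02774.
Need α^N ≥ 5.34 ⇒ N ≥ ln(5.34) / ln α = 1.675 / 0.02774 = 60.39.
Rounding up, N = 61 stages.

61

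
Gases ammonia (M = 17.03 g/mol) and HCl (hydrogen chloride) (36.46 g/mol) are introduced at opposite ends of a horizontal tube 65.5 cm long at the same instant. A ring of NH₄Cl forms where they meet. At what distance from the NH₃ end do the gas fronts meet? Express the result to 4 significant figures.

Graham's law gives d_NH₃/d_HCl = rate_NH₃/rate_HCl = √(M_HCl/M_NH₃) = √(36.46/17.03) = 1.463.
With d_NH₃ + d_HCl = 65.5 cm, d_HCl = 65.5/(1 + 1.463) = 26.59 cm.
d_NH₃ = 65.5 − 26.59 = 38.91 cm.

38.91 cm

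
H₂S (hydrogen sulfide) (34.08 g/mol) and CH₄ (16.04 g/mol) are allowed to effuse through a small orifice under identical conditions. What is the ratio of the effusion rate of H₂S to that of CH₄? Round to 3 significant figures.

Graham's law gives rate_H₂S/rate_CH₄ = √(M_CH₄/M_H₂S) = √(16.04/34.08) = √0.4707 = 0.686.

0.686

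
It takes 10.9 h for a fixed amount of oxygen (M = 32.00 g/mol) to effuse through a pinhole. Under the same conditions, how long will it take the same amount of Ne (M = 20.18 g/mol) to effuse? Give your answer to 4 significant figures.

From Graham's law, t_Ne/t_O₂ = √(M_Ne/M_O₂) = √(20.18/32.00) = √0.6306 = 0.7941.
So the time for Ne is 10.9 × 0.7941 = 8.656 h.

8.656 h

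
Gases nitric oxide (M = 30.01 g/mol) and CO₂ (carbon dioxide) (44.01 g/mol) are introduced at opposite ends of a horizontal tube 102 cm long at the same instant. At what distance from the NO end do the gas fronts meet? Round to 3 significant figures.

55.9 cm

The fronts meet when d_NO + d_CO₂ = L with d_NO/d_CO₂ = √(M_CO₂/M_NO) (Graham's law). Here √(M_CO₂/M_NO) = √(44.01/30.01) = 1.211.
With d_NO + d_CO₂ = 102 cm, d_CO₂ = 102/(1 + 1.211) = 46.13 cm.
d_NO = 102 − 46.13 = 55.9 cm.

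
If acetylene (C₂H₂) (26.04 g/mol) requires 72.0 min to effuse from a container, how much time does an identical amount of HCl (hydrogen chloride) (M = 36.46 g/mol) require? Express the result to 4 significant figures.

Since effusion rate ∝ 1/√M, t_HCl/t_C₂H₂ = √(M_HCl/M_C₂H₂) = √(36.46/26.04) = √1.400 = 1.183.
So the time for HCl is 72.0 × 1.183 = 85.20 min.

85.20 min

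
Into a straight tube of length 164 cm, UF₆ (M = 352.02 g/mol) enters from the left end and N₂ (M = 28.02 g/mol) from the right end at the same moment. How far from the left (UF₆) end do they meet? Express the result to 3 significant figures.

The fronts meet when d_UF₆ + d_N₂ = L with d_UF₆/d_N₂ = √(M_N₂/M_UF₆) (Graham's law). Here √(M_N₂/M_UF₆) = √(28.02/352.02) = 0.2821.
With d_UF₆ + d_N₂ = 164 cm, d_N₂ = 164/(1 + 0.2821) = 127.9 cm.
d_UF₆ = 164 − 127.9 = 36.1 cm.

36.1 cm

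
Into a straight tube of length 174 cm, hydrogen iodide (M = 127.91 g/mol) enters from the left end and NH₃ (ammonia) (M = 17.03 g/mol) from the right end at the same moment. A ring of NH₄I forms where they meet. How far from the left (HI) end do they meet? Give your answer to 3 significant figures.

46.5 cm

The fronts meet when d_HI + d_NH₃ = L with d_HI/d_NH₃ = √(M_NH₃/M_HI) (Graham's law). Here √(M_NH₃/M_HI) = √(17.03/127.91) = 0.3649.
With d_HI + d_NH₃ = 174 cm, d_NH₃ = 174/(1 + 0.3649) = 127.5 cm.
d_HI = 174 − 127.5 = 46.5 cm.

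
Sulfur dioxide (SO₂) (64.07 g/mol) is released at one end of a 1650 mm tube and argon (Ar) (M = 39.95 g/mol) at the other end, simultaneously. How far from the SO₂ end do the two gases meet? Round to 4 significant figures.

728.0 mm

Graham's law gives d_SO₂/d_Ar = rate_SO₂/rate_Ar = √(M_Ar/M_SO₂) = √(39.95/64.07) = 0.7896.
With d_SO₂ + d_Ar = 1650 mm, d_Ar = 1650/(1 + 0.7896) = 922.0 mm.
d_SO₂ = 1650 − 922.0 = 728.0 mm.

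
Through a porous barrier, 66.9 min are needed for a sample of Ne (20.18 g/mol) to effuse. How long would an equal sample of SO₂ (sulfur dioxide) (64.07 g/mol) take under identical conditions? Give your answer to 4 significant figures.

119.2 min

Since effusion rate ∝ 1/√M, t_SO₂/t_Ne = √(M_SO₂/M_Ne) = √(64.07/20.18) = √3.175 = 1.782.
So the time for SO₂ is 66.9 × 1.782 = 119.2 min.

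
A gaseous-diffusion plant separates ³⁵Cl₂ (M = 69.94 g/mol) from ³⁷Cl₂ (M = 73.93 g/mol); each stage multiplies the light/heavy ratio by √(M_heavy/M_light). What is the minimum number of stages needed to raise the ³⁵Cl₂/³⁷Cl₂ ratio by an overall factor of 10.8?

Per stage α = (73.93/69.94)^(1/2) = 1.05705^0.5, giving ln α = 0.02774.
Need α^N ≥ 10.8 ⇒ N ≥ ln(10.8) / ln α = 2.380 / 0.02774 = 85.78.
Minimum whole number of stages: N = 86.

86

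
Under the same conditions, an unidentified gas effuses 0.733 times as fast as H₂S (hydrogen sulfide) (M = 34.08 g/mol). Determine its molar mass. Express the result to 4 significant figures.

63.43 g/mol

From Graham's law, rate_X/rate_H₂S = √(M_H₂S/M_X).
0.733 = √(34.08/M_X)
M_X = 34.08 / 0.733² = 34.08 / 0.5373 = 63.43 g/mol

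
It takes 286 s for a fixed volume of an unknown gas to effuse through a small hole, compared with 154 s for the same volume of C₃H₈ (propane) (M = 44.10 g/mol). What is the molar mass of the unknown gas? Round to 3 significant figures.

Using Graham's law: t_X/t_C₃H₈ = √(M_X/M_C₃H₈).
286/154 = 1.857 = √(M_X/44.10)
M_X = 44.10 × 1.857² = 44.10 × 3.449 = 152 g/mol

152 g/mol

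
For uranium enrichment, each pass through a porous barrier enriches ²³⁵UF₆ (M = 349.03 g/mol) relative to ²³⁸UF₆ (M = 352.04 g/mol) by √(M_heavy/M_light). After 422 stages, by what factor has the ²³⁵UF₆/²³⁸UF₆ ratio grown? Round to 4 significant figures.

6.122

Overall factor = α^422 with α = √(352.04/349.03), i.e. (352.04/349.03)^(422/2).
= 1.00862^211 = 6.122.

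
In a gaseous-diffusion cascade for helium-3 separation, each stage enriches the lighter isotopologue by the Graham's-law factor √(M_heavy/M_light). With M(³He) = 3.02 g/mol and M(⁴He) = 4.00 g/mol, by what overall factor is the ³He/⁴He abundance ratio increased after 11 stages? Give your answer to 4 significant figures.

4.691

Each stage multiplies the ratio by α = √(4.00/3.02), so after 11 stages the overall factor is α^11 = (4.00/3.02)^(11/2).
= 1.32450^(11/2) = 4.691.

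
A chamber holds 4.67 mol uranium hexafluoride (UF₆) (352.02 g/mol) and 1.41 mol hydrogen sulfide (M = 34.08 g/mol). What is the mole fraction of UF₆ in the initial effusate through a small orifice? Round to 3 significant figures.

0.508

The effusion rate of species i is ∝ p_i/√M_i ∝ n_i/√M_i.
Mole fraction of UF₆ in the effusate = (n_UF₆/√M_UF₆) / (n_UF₆/√M_UF₆ + n_H₂S/√M_H₂S)
= (4.67/√352.02) / (4.67/√352.02 + 1.41/√34.08) = 0.2489/(0.2489 + 0.2415) = 0.508.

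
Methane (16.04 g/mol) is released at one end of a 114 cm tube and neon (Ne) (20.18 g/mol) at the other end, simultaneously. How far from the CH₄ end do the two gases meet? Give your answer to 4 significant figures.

Distances travelled in equal time are proportional to diffusion rates, so d_CH₄/d_Ne = √(M_Ne/M_CH₄) = √(20.18/16.04) = 1.122.
With d_CH₄ + d_Ne = 114 cm, d_Ne = 114/(1 + 1.122) = 53.73 cm.
d_CH₄ = 114 − 53.73 = 60.27 cm.

60.27 cm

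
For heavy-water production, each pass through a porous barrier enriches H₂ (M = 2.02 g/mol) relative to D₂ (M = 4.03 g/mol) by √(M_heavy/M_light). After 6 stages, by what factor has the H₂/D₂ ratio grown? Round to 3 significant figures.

7.94

Overall factor = α^6 with α = √(4.03/2.02), i.e. (4.03/2.02)^(6/2).
= 1.99505^3 = 7.94.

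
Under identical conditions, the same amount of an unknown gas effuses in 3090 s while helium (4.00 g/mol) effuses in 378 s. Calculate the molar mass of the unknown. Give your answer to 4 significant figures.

Using Graham's law: t_X/t_He = √(M_X/M_He).
3090/378 = 8.175 = √(M_X/4.00)
M_X = 4.00 × 8.175² = 4.00 × 66.82 = 267.3 g/mol

267.3 g/mol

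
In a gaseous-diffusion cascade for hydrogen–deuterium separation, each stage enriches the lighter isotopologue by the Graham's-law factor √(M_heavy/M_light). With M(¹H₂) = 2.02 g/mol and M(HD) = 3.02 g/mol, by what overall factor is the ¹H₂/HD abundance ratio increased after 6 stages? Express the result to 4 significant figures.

After 6 stages the ratio has grown by (√(3.02/2.02))^6 = (3.02/2.02)^(6/2).
= 1.49505^3 = 3.342.

3.342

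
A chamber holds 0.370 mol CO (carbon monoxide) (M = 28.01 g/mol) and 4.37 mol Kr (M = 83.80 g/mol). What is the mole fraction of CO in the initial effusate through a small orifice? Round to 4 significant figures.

0.1277

Each component's effusion rate ∝ (its partial pressure)·(1/√M) ∝ n_i/√M_i.
Mole fraction of CO in the effusate = (n_CO/√M_CO) / (n_CO/√M_CO + n_Kr/√M_Kr)
= (0.370/√28.01) / (0.370/√28.01 + 4.37/√83.80) = 0.06991/(0.06991 + 0.4774) = 0.1277.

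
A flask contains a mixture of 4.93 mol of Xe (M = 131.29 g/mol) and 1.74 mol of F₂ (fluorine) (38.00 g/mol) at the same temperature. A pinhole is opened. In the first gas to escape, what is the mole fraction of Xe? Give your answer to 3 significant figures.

0.604

Effusion rate of each component ∝ n_i/√M_i (partial pressure × 1/√M).
Mole fraction of Xe in the effusate = (n_Xe/√M_Xe) / (n_Xe/√M_Xe + n_F₂/√M_F₂)
= (4.93/√131.29) / (4.93/√131.29 + 1.74/√38.00) = 0.4303/(0.4303 + 0.2823) = 0.604.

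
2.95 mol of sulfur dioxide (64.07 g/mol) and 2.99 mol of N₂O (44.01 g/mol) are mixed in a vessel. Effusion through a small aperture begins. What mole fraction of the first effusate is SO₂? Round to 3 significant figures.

Each component's effusion rate ∝ (its partial pressure)·(1/√M) ∝ n_i/√M_i.
So x_SO₂ in the escaping gas = (n_SO₂/√M_SO₂) / Σ(n_i/√M_i)
= (2.95/√64.07) / (2.95/√64.07 + 2.99/√44.01) = 0.3685/(0.3685 + 0.4507) = 0.450.

0.450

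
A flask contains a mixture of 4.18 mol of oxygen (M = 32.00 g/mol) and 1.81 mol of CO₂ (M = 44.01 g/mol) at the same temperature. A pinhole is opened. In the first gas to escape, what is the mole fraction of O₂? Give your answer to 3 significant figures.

0.730

Effusion rate of each component ∝ n_i/√M_i (partial pressure × 1/√M).
x_O₂(eff) = (n_O₂/√M_O₂) / (n_O₂/√M_O₂ + n_CO₂/√M_CO₂)
= (4.18/√32.00) / (4.18/√32.00 + 1.81/√44.01) = 0.7389/(0.7389 + 0.2728) = 0.730.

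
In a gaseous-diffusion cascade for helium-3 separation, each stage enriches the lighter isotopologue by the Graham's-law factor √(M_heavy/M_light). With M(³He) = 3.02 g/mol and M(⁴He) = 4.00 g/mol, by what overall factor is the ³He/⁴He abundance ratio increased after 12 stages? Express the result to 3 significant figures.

5.40

Each stage multiplies the ratio by α = √(4.00/3.02), so after 12 stages the overall factor is α^12 = (4.00/3.02)^(12/2).
= 1.32450^6 = 5.40.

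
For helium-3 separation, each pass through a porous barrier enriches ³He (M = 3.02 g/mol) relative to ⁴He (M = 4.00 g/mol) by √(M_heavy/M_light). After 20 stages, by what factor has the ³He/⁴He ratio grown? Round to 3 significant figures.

16.6

Each stage multiplies the ratio by α = √(4.00/3.02), so after 20 stages the overall factor is α^20 = (4.00/3.02)^(20/2).
= 1.32450^10 = 16.6.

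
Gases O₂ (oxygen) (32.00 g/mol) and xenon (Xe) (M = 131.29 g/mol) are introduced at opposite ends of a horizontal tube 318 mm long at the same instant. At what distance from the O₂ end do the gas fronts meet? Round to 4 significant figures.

212.9 mm

Graham's law gives d_O₂/d_Xe = rate_O₂/rate_Xe = √(M_Xe/M_O₂) = √(131.29/32.00) = 2.026.
With d_O₂ + d_Xe = 318 mm, d_Xe = 318/(1 + 2.026) = 105.1 mm.
d_O₂ = 318 − 105.1 = 212.9 mm.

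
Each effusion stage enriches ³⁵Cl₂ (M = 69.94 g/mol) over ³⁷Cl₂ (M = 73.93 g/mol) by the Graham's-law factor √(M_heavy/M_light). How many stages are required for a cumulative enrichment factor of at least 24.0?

Per stage α = (73.93/69.94)^(1/2) = 1.05705^0.5, giving ln α = 0.02774.
Need α^N ≥ 24.0 ⇒ N ≥ ln(24.0) / ln α = 3.178 / 0.02774 = 114.56.
So at least 115 stages are needed.

115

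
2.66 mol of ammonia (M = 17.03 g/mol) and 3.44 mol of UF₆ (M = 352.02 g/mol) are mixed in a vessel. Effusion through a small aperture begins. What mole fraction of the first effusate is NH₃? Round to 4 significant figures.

0.7785

The effusion rate of species i is ∝ p_i/√M_i ∝ n_i/√M_i.
x_NH₃(eff) = (n_NH₃/√M_NH₃) / (n_NH₃/√M_NH₃ + n_UF₆/√M_UF₆)
= (2.66/√17.03) / (2.66/√17.03 + 3.44/√352.02) = 0.6446/(0.6446 + 0.1833) = 0.7785.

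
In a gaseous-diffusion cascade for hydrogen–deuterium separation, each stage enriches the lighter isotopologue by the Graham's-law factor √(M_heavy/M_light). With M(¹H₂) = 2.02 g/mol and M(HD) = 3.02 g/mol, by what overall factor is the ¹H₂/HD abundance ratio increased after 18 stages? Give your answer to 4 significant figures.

After 18 stages the ratio has grown by (√(3.02/2.02))^18 = (3.02/2.02)^(18/2).
= 1.49505^9 = 37.32.

37.32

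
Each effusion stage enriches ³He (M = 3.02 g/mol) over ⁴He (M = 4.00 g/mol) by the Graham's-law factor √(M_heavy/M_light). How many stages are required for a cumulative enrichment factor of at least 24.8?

Single-stage factor α = √(4.00/3.02), so ln α = ½ ln(1.32450) = 0.1405.
Need α^N ≥ 24.8 ⇒ N ≥ ln(24.8) / ln α = 3.211 / 0.1405 = 22.85.
So at least 23 stages are needed.

23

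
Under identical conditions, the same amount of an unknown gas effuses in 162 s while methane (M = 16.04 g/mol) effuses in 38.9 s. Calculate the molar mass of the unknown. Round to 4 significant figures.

Since effusion rate ∝ 1/√M, t_X/t_CH₄ = √(M_X/M_CH₄).
162/38.9 = 4.165 = √(M_X/16.04)
M_X = 16.04 × 4.165² = 16.04 × 17.34 = 278.2 g/mol

278.2 g/mol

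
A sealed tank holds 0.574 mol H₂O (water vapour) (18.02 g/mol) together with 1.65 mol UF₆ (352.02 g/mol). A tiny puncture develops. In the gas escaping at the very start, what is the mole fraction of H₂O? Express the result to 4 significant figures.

0.6059

The effusion rate of species i is ∝ p_i/√M_i ∝ n_i/√M_i.
So x_H₂O in the escaping gas = (n_H₂O/√M_H₂O) / Σ(n_i/√M_i)
= (0.574/√18.02) / (0.574/√18.02 + 1.65/√352.02) = 0.1352/(0.1352 + 0.08794) = 0.6059.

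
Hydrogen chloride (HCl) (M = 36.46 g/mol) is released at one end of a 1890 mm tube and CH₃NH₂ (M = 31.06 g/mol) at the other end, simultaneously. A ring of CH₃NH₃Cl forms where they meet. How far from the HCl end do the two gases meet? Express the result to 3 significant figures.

Distances travelled in equal time are proportional to diffusion rates, so d_HCl/d_CH₃NH₂ = √(M_CH₃NH₂/M_HCl) = √(31.06/36.46) = 0.9230.
With d_HCl + d_CH₃NH₂ = 1890 mm, d_CH₃NH₂ = 1890/(1 + 0.9230) = 982.8 mm.
d_HCl = 1890 − 982.8 = 907 mm.

907 mm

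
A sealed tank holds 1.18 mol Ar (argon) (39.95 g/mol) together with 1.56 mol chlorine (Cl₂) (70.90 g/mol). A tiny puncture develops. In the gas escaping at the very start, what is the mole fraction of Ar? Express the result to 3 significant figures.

0.502

The effusion rate of species i is ∝ p_i/√M_i ∝ n_i/√M_i.
Mole fraction of Ar in the effusate = (n_Ar/√M_Ar) / (n_Ar/√M_Ar + n_Cl₂/√M_Cl₂)
= (1.18/√39.95) / (1.18/√39.95 + 1.56/√70.90) = 0.1867/(0.1867 + 0.1853) = 0.502.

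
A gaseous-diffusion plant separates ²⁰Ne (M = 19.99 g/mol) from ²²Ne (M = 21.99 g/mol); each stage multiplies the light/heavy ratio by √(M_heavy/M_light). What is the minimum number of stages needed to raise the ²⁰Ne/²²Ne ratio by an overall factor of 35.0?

75

Single-stage factor α = √(21.99/19.99), so ln α = ½ ln(1.10005) = 0.04768.
Need α^N ≥ 35.0 ⇒ N ≥ ln(35.0) / ln α = 3.555 / 0.04768 = 74.57.
Rounding up, N = 75 stages.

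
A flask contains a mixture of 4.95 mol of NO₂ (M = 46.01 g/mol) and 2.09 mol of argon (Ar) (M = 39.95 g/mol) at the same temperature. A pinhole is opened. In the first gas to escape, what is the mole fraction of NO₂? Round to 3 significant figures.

0.688

Rate_i ∝ x_i/√M_i (Graham's law weighted by mole fraction), so the effusate composition follows n_i/√M_i.
So x_NO₂ in the escaping gas = (n_NO₂/√M_NO₂) / Σ(n_i/√M_i)
= (4.95/√46.01) / (4.95/√46.01 + 2.09/√39.95) = 0.7298/(0.7298 + 0.3307) = 0.688.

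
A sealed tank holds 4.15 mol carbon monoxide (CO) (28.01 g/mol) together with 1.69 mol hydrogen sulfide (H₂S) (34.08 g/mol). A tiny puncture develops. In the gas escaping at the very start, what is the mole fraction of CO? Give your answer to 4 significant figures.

Effusion rate of each component ∝ n_i/√M_i (partial pressure × 1/√M).
So x_CO in the escaping gas = (n_CO/√M_CO) / Σ(n_i/√M_i)
= (4.15/√28.01) / (4.15/√28.01 + 1.69/√34.08) = 0.7841/(0.7841 + 0.2895) = 0.7304.

0.7304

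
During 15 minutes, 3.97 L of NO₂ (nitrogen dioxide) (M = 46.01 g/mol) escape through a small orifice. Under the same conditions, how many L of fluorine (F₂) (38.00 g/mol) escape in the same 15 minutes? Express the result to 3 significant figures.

Graham's law gives rate_F₂/rate_NO₂ = √(M_NO₂/M_F₂) = √(46.01/38.00) = √1.211 = 1.100.
So the volume for F₂ is 3.97 × 1.100 = 4.37 L.

4.37 L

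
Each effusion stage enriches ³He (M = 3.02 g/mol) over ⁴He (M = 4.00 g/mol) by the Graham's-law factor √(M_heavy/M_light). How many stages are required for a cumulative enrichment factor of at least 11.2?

With α = √(4.00/3.02) per stage, ln α = ½ ln(1.32450) = 0.1405.
Need α^N ≥ 11.2 ⇒ N ≥ ln(11.2) / ln α = 2.416 / 0.1405 = 17.19.
So at least 18 stages are needed.

18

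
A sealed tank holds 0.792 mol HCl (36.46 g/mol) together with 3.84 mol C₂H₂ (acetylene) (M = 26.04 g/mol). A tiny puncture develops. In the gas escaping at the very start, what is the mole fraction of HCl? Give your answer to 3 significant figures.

Each component's effusion rate ∝ (its partial pressure)·(1/√M) ∝ n_i/√M_i.
x_HCl(eff) = (n_HCl/√M_HCl) / (n_HCl/√M_HCl + n_C₂H₂/√M_C₂H₂)
= (0.792/√36.46) / (0.792/√36.46 + 3.84/√26.04) = 0.1312/(0.1312 + 0.7525) = 0.148.

0.148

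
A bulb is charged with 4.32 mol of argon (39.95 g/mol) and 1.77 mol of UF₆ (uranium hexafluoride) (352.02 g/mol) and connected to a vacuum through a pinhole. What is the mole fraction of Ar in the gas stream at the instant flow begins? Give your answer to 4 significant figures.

Rate_i ∝ x_i/√M_i (Graham's law weighted by mole fraction), so the effusate composition follows n_i/√M_i.
x_Ar(eff) = (n_Ar/√M_Ar) / (n_Ar/√M_Ar + n_UF₆/√M_UF₆)
= (4.32/√39.95) / (4.32/√39.95 + 1.77/√352.02) = 0.6835/(0.6835 + 0.09434) = 0.8787.

0.8787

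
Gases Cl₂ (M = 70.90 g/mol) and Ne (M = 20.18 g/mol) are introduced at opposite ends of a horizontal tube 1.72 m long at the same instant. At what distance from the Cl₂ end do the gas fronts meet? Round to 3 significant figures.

In equal time, each gas travels a distance ∝ its rate ∝ 1/√M, so d_Cl₂/d_Ne = √(M_Ne/M_Cl₂) = √(20.18/70.90) = 0.5335.
With d_Cl₂ + d_Ne = 1.72 m, d_Ne = 1.72/(1 + 0.5335) = 1.122 m.
d_Cl₂ = 1.72 − 1.122 = 0.598 m.

0.598 m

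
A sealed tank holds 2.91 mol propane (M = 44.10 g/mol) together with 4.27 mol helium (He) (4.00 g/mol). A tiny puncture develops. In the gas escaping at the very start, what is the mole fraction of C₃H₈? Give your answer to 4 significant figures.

0.1703

Rate_i ∝ x_i/√M_i (Graham's law weighted by mole fraction), so the effusate composition follows n_i/√M_i.
So x_C₃H₈ in the escaping gas = (n_C₃H₈/√M_C₃H₈) / Σ(n_i/√M_i)
= (2.91/√44.10) / (2.91/√44.10 + 4.27/√4.00) = 0.4382/(0.4382 + 2.135) = 0.1703.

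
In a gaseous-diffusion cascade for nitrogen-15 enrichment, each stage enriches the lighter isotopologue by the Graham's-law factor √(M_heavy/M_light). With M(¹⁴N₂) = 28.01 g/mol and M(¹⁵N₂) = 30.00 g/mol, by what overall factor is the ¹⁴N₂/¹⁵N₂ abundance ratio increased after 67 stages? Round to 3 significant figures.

9.97

After 67 stages the ratio has grown by (√(30.00/28.01))^67 = (30.00/28.01)^(67/2).
= 1.07105^(67/2) = 9.97.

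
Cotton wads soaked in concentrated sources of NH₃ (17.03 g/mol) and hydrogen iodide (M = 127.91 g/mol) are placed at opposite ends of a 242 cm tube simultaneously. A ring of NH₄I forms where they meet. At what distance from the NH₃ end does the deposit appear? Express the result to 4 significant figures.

Distances travelled in equal time are proportional to diffusion rates, so d_NH₃/d_HI = √(M_HI/M_NH₃) = √(127.91/17.03) = 2.741.
With d_NH₃ + d_HI = 242 cm, d_HI = 242/(1 + 2.741) = 64.70 cm.
d_NH₃ = 242 − 64.70 = 177.3 cm.

177.3 cm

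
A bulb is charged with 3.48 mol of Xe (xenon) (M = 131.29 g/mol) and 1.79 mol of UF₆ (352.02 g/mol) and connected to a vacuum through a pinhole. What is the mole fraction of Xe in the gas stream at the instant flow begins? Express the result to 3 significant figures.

0.761

Rate_i ∝ x_i/√M_i (Graham's law weighted by mole fraction), so the effusate composition follows n_i/√M_i.
x_Xe(eff) = (n_Xe/√M_Xe) / (n_Xe/√M_Xe + n_UF₆/√M_UF₆)
= (3.48/√131.29) / (3.48/√131.29 + 1.79/√352.02) = 0.3037/(0.3037 + 0.09540) = 0.761.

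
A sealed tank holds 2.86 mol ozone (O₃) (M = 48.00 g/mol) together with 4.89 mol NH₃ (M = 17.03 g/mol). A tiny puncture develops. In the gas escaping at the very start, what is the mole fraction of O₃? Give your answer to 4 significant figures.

The effusion rate of species i is ∝ p_i/√M_i ∝ n_i/√M_i.
x_O₃(eff) = (n_O₃/√M_O₃) / (n_O₃/√M_O₃ + n_NH₃/√M_NH₃)
= (2.86/√48.00) / (2.86/√48.00 + 4.89/√17.03) = 0.4128/(0.4128 + 1.185) = 0.2584.

0.2584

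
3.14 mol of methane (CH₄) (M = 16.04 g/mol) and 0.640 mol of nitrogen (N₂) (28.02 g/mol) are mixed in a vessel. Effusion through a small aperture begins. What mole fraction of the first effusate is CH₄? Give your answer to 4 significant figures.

Rate_i ∝ x_i/√M_i (Graham's law weighted by mole fraction), so the effusate composition follows n_i/√M_i.
x_CH₄(eff) = (n_CH₄/√M_CH₄) / (n_CH₄/√M_CH₄ + n_N₂/√M_N₂)
= (3.14/√16.04) / (3.14/√16.04 + 0.640/√28.02) = 0.7840/(0.7840 + 0.1209) = 0.8664.

0.8664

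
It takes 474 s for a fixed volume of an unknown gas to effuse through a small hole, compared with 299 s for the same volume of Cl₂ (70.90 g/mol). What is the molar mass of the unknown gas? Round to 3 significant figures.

From Graham's law, t_X/t_Cl₂ = √(M_X/M_Cl₂).
474/299 = 1.585 = √(M_X/70.90)
M_X = 70.90 × 1.585² = 70.90 × 2.513 = 178 g/mol

178 g/mol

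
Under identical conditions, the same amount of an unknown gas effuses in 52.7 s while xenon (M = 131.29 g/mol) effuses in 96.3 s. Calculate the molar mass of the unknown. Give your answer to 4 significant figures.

39.32 g/mol

By Graham's law, t_X/t_Xe = √(M_X/M_Xe).
52.7/96.3 = 0.5472 = √(M_X/131.29)
M_X = 131.29 × 0.5472² = 131.29 × 0.2995 = 39.32 g/mol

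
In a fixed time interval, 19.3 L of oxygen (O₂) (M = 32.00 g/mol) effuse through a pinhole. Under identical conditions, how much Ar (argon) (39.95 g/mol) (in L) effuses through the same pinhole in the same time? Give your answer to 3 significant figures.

17.3 L

By Graham's law, rate_Ar/rate_O₂ = √(M_O₂/M_Ar) = √(32.00/39.95) = √0.8010 = 0.8950.
So the volume for Ar is 19.3 × 0.8950 = 17.3 L.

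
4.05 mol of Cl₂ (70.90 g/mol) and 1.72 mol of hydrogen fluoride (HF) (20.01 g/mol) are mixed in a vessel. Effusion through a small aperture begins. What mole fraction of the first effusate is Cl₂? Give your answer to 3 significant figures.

Each component's effusion rate ∝ (its partial pressure)·(1/√M) ∝ n_i/√M_i.
x_Cl₂(eff) = (n_Cl₂/√M_Cl₂) / (n_Cl₂/√M_Cl₂ + n_HF/√M_HF)
= (4.05/√70.90) / (4.05/√70.90 + 1.72/√20.01) = 0.4810/(0.4810 + 0.3845) = 0.556.

0.556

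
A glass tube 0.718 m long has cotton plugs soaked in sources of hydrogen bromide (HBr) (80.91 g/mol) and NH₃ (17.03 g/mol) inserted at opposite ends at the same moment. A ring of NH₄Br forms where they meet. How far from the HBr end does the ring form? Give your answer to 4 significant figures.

0.2258 m

The fronts meet when d_HBr + d_NH₃ = L with d_HBr/d_NH₃ = √(M_NH₃/M_HBr) (Graham's law). Here √(M_NH₃/M_HBr) = √(17.03/80.91) = 0.4588.
With d_HBr + d_NH₃ = 0.718 m, d_NH₃ = 0.718/(1 + 0.4588) = 0.4922 m.
d_HBr = 0.718 − 0.4922 = 0.2258 m.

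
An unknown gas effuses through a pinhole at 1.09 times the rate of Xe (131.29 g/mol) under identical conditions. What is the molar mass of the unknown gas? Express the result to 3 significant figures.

Since effusion rate ∝ 1/√M, rate_X/rate_Xe = √(M_Xe/M_X).
1.09 = √(131.29/M_X)
M_X = 131.29 / 1.09² = 131.29 / 1.188 = 111 g/mol

111 g/mol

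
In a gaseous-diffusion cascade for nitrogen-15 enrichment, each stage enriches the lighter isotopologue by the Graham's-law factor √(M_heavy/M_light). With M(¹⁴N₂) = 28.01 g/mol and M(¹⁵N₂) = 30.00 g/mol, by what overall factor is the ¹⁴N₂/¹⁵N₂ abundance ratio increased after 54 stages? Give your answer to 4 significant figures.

The single-stage factor is √(M_heavy/M_light), so 54 stages give [√(30.00/28.01)]^54 = (30.00/28.01)^(54/2).
= 1.07105^27 = 6.380.

6.380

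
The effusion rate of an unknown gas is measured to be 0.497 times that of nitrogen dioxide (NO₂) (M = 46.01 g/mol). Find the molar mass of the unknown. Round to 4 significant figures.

By Graham's law, rate_X/rate_NO₂ = √(M_NO₂/M_X).
0.497 = √(46.01/M_X)
M_X = 46.01 / 0.497² = 46.01 / 0.2470 = 186.3 g/mol

186.3 g/mol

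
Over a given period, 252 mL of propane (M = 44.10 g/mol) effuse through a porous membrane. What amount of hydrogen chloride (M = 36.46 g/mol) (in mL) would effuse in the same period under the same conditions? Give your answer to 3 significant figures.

Using Graham's law: rate_HCl/rate_C₃H₈ = √(M_C₃H₈/M_HCl) = √(44.10/36.46) = √1.210 = 1.100.
So the volume for HCl is 252 × 1.100 = 277 mL.

277 mL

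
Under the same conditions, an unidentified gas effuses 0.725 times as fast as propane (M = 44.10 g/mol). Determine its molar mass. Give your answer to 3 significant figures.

83.9 g/mol

From Graham's law, rate_X/rate_C₃H₈ = √(M_C₃H₈/M_X).
0.725 = √(44.10/M_X)
M_X = 44.10 / 0.725² = 44.10 / 0.5256 = 83.9 g/mol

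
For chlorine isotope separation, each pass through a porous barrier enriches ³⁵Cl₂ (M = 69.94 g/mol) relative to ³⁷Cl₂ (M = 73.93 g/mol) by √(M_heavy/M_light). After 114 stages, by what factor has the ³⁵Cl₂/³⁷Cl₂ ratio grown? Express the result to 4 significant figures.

Each stage multiplies the ratio by α = √(73.93/69.94), so after 114 stages the overall factor is α^114 = (73.93/69.94)^(114/2).
= 1.05705^57 = 23.63.

23.63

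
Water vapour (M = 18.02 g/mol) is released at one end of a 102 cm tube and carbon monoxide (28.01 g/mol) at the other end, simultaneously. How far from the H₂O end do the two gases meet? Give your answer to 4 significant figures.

The fronts meet when d_H₂O + d_CO = L with d_H₂O/d_CO = √(M_CO/M_H₂O) (Graham's law). Here √(M_CO/M_H₂O) = √(28.01/18.02) = 1.247.
With d_H₂O + d_CO = 102 cm, d_CO = 102/(1 + 1.247) = 45.40 cm.
d_H₂O = 102 − 45.40 = 56.60 cm.

56.60 cm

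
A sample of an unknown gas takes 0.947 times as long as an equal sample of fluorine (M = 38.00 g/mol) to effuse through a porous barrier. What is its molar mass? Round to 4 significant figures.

34.08 g/mol

Graham's law gives t_X/t_F₂ = √(M_X/M_F₂).
0.947 = √(M_X/38.00)
M_X = 38.00 × 0.947² = 38.00 × 0.8968 = 34.08 g/mol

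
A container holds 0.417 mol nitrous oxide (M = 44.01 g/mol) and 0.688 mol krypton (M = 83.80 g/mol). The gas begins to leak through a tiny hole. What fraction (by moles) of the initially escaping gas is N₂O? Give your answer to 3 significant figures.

Rate_i ∝ x_i/√M_i (Graham's law weighted by mole fraction), so the effusate composition follows n_i/√M_i.
x_N₂O(eff) = (n_N₂O/√M_N₂O) / (n_N₂O/√M_N₂O + n_Kr/√M_Kr)
= (0.417/√44.01) / (0.417/√44.01 + 0.688/√83.80) = 0.06286/(0.06286 + 0.07516) = 0.455.

0.455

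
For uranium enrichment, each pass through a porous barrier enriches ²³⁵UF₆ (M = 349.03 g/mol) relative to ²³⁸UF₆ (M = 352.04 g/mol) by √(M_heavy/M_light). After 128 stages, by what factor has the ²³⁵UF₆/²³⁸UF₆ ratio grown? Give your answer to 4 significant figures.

1.732

Each stage multiplies the ratio by α = √(352.04/349.03), so after 128 stages the overall factor is α^128 = (352.04/349.03)^(128/2).
= 1.00862^64 = 1.732.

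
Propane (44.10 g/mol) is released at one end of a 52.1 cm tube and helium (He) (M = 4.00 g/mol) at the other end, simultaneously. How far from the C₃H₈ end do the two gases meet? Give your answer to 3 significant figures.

In equal time, each gas travels a distance ∝ its rate ∝ 1/√M, so d_C₃H₈/d_He = √(M_He/M_C₃H₈) = √(4.00/44.10) = 0.3012.
With d_C₃H₈ + d_He = 52.1 cm, d_He = 52.1/(1 + 0.3012) = 40.04 cm.
d_C₃H₈ = 52.1 − 40.04 = 12.1 cm.

12.1 cm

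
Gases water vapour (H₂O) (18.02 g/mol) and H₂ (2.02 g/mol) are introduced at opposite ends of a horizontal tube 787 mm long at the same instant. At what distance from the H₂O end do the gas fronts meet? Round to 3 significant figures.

197 mm

The fronts meet when d_H₂O + d_H₂ = L with d_H₂O/d_H₂ = √(M_H₂/M_H₂O) (Graham's law). Here √(M_H₂/M_H₂O) = √(2.02/18.02) = 0.3348.
With d_H₂O + d_H₂ = 787 mm, d_H₂ = 787/(1 + 0.3348) = 589.6 mm.
d_H₂O = 787 − 589.6 = 197 mm.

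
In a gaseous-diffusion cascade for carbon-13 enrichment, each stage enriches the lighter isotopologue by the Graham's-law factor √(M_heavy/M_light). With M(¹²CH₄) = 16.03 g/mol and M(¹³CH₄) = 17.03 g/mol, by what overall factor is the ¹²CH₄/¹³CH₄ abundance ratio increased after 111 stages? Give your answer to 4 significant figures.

28.75

After 111 stages the ratio has grown by (√(17.03/16.03))^111 = (17.03/16.03)^(111/2).
= 1.06238^(111/2) = 28.75.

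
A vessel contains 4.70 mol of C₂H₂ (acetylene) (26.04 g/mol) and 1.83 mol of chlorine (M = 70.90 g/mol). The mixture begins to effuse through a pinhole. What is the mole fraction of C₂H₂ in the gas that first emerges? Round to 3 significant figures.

0.809

Each component's effusion rate ∝ (its partial pressure)·(1/√M) ∝ n_i/√M_i.
Mole fraction of C₂H₂ in the effusate = (n_C₂H₂/√M_C₂H₂) / (n_C₂H₂/√M_C₂H₂ + n_Cl₂/√M_Cl₂)
= (4.70/√26.04) / (4.70/√26.04 + 1.83/√70.90) = 0.9210/(0.9210 + 0.2173) = 0.809.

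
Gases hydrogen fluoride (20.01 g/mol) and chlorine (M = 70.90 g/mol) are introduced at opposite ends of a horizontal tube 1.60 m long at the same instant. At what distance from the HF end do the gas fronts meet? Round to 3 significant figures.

Graham's law gives d_HF/d_Cl₂ = rate_HF/rate_Cl₂ = √(M_Cl₂/M_HF) = √(70.90/20.01) = 1.882.
With d_HF + d_Cl₂ = 1.60 m, d_Cl₂ = 1.60/(1 + 1.882) = 0.5551 m.
d_HF = 1.60 − 0.5551 = 1.04 m.

1.04 m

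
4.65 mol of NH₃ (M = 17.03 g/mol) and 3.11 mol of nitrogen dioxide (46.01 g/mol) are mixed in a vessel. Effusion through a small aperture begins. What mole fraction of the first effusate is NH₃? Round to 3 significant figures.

Effusion rate of each component ∝ n_i/√M_i (partial pressure × 1/√M).
Mole fraction of NH₃ in the effusate = (n_NH₃/√M_NH₃) / (n_NH₃/√M_NH₃ + n_NO₂/√M_NO₂)
= (4.65/√17.03) / (4.65/√17.03 + 3.11/√46.01) = 1.127/(1.127 + 0.4585) = 0.711.

0.711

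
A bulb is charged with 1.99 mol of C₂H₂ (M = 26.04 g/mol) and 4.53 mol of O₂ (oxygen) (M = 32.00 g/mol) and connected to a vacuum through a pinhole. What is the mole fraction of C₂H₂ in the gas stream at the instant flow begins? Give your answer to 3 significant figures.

Each component's effusion rate ∝ (its partial pressure)·(1/√M) ∝ n_i/√M_i.
So x_C₂H₂ in the escaping gas = (n_C₂H₂/√M_C₂H₂) / Σ(n_i/√M_i)
= (1.99/√26.04) / (1.99/√26.04 + 4.53/√32.00) = 0.3900/(0.3900 + 0.8008) = 0.327.

0.327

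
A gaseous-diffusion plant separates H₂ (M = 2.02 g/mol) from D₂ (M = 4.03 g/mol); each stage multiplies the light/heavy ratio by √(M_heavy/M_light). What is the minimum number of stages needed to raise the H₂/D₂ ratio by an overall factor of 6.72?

Single-stage factor α = √(4.03/2.02), so ln α = ½ ln(1.99505) = 0.3453.
Need α^N ≥ 6.72 ⇒ N ≥ ln(6.72) / ln α = 1.905 / 0.3453 = 5.52.
Minimum whole number of stages: N = 6.

6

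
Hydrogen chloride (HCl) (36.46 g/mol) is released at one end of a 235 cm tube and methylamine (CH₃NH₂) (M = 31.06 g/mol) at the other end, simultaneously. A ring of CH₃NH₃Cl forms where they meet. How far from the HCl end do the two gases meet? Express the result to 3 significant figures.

113 cm

Distances travelled in equal time are proportional to diffusion rates, so d_HCl/d_CH₃NH₂ = √(M_CH₃NH₂/M_HCl) = √(31.06/36.46) = 0.9230.
With d_HCl + d_CH₃NH₂ = 235 cm, d_CH₃NH₂ = 235/(1 + 0.9230) = 122.2 cm.
d_HCl = 235 − 122.2 = 113 cm.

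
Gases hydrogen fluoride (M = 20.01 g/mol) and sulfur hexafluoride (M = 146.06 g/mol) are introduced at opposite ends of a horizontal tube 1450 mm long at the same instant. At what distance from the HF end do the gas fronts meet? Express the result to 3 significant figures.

1060 mm

Graham's law gives d_HF/d_SF₆ = rate_HF/rate_SF₆ = √(M_SF₆/M_HF) = √(146.06/20.01) = 2.702.
With d_HF + d_SF₆ = 1450 mm, d_SF₆ = 1450/(1 + 2.702) = 391.7 mm.
d_HF = 1450 − 391.7 = 1060 mm.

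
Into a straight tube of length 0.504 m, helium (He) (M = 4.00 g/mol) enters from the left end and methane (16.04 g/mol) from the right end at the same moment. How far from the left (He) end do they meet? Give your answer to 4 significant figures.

0.3361 m

Graham's law gives d_He/d_CH₄ = rate_He/rate_CH₄ = √(M_CH₄/M_He) = √(16.04/4.00) = 2.002.
With d_He + d_CH₄ = 0.504 m, d_CH₄ = 0.504/(1 + 2.002) = 0.1679 m.
d_He = 0.504 − 0.1679 = 0.3361 m.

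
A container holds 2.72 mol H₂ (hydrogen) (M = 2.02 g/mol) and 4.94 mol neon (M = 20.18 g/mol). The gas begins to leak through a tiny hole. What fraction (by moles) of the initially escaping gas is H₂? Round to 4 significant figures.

Effusion rate of each component ∝ n_i/√M_i (partial pressure × 1/√M).
So x_H₂ in the escaping gas = (n_H₂/√M_H₂) / Σ(n_i/√M_i)
= (2.72/√2.02) / (2.72/√2.02 + 4.94/√20.18) = 1.914/(1.914 + 1.100) = 0.6351.

0.6351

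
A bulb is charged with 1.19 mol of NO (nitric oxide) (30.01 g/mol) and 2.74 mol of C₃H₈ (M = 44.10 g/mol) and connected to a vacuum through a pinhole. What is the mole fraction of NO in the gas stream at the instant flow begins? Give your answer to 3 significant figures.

The effusion rate of species i is ∝ p_i/√M_i ∝ n_i/√M_i.
So x_NO in the escaping gas = (n_NO/√M_NO) / Σ(n_i/√M_i)
= (1.19/√30.01) / (1.19/√30.01 + 2.74/√44.10) = 0.2172/(0.2172 + 0.4126) = 0.345.

0.345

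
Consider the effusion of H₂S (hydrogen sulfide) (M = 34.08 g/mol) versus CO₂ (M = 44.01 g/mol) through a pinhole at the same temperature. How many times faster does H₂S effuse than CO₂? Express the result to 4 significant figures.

1.136

Graham's law gives rate_H₂S/rate_CO₂ = √(M_CO₂/M_H₂S) = √(44.01/34.08) = √1.291 = 1.136.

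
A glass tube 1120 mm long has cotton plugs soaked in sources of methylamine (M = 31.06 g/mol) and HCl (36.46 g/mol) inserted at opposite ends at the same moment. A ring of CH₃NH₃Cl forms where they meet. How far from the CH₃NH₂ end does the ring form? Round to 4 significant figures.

582.4 mm

The fronts meet when d_CH₃NH₂ + d_HCl = L with d_CH₃NH₂/d_HCl = √(M_HCl/M_CH₃NH₂) (Graham's law). Here √(M_HCl/M_CH₃NH₂) = √(36.46/31.06) = 1.083.
With d_CH₃NH₂ + d_HCl = 1120 mm, d_HCl = 1120/(1 + 1.083) = 537.6 mm.
d_CH₃NH₂ = 1120 − 537.6 = 582.4 mm.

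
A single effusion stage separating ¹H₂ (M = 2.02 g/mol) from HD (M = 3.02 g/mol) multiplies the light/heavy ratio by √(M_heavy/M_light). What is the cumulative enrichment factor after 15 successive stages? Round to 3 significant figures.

20.4

The single-stage factor is √(M_heavy/M_light), so 15 stages give [√(3.02/2.02)]^15 = (3.02/2.02)^(15/2).
= 1.49505^(15/2) = 20.4.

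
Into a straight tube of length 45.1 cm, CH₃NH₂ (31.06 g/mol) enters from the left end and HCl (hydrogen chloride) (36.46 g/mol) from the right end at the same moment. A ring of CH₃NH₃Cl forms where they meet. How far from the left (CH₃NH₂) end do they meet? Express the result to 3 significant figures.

23.5 cm

Graham's law gives d_CH₃NH₂/d_HCl = rate_CH₃NH₂/rate_HCl = √(M_HCl/M_CH₃NH₂) = √(36.46/31.06) = 1.083.
With d_CH₃NH₂ + d_HCl = 45.1 cm, d_HCl = 45.1/(1 + 1.083) = 21.65 cm.
d_CH₃NH₂ = 45.1 − 21.65 = 23.5 cm.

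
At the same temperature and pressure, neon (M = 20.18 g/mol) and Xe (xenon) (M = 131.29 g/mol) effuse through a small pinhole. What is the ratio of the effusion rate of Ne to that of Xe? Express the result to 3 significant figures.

By Graham's law, rate_Ne/rate_Xe = √(M_Xe/M_Ne) = √(131.29/20.18) = √6.506 = 2.55.

2.55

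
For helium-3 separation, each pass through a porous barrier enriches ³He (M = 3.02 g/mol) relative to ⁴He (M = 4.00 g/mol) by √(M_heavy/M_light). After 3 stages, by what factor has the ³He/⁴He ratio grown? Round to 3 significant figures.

1.52

The single-stage factor is √(M_heavy/M_light), so 3 stages give [√(4.00/3.02)]^3 = (4.00/3.02)^(3/2).
= 1.32450^(3/2) = 1.52.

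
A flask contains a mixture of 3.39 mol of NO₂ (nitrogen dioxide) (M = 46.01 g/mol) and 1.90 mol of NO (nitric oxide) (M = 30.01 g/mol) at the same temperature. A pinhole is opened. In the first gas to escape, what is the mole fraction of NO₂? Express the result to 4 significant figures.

The effusion rate of species i is ∝ p_i/√M_i ∝ n_i/√M_i.
So x_NO₂ in the escaping gas = (n_NO₂/√M_NO₂) / Σ(n_i/√M_i)
= (3.39/√46.01) / (3.39/√46.01 + 1.90/√30.01) = 0.4998/(0.4998 + 0.3468) = 0.5903.

0.5903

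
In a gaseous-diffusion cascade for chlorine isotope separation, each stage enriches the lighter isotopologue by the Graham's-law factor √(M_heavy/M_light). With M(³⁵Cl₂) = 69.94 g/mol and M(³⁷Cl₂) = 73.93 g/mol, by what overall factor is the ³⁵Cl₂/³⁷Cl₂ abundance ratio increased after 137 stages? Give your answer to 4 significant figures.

Overall factor = α^137 with α = √(73.93/69.94), i.e. (73.93/69.94)^(137/2).
= 1.05705^(137/2) = 44.72.

44.72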